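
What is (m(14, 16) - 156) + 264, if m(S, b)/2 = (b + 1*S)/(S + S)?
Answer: 771/7 ≈ 110.14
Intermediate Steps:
m(S, b) = (S + b)/S (m(S, b) = 2*((b + 1*S)/(S + S)) = 2*((b + S)/((2*S))) = 2*((S + b)*(1/(2*S))) = 2*((S + b)/(2*S)) = (S + b)/S)
(m(14, 16) - 156) + 264 = ((14 + 16)/14 - 156) + 264 = ((1/14)*30 - 156) + 264 = (15/7 - 156) + 264 = -1077/7 + 264 = 771/7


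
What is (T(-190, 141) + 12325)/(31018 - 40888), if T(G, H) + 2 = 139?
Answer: -2077/1645 ≈ -1.2626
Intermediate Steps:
T(G, H) = 137 (T(G, H) = -2 + 139 = 137)
(T(-190, 141) + 12325)/(31018 - 40888) = (137 + 12325)/(31018 - 40888) = 12462/(-9870) = 12462*(-1/9870) = -2077/1645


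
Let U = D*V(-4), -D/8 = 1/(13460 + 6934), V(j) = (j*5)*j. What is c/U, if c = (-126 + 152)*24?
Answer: -397683/20 ≈ -19884.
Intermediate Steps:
V(j) = 5*j² (V(j) = (5*j)*j = 5*j²)
D = -4/10197 (D = -8/(13460 + 6934) = -8/20394 = -8*1/20394 = -4/10197 ≈ -0.00039227)
c = 624 (c = 26*24 = 624)
U = -320/10197 (U = -20*(-4)²/10197 = -20*16/10197 = -4/10197*80 = -320/10197 ≈ -0.031382)
c/U = 624/(-320/10197) = 624*(-10197/320) = -397683/20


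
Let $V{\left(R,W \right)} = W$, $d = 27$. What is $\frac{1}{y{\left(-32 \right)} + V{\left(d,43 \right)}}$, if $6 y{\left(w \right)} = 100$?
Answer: $\frac{3}{179} \approx 0.01676$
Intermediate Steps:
$y{\left(w \right)} = \frac{50}{3}$ ($y{\left(w \right)} = \frac{1}{6} \cdot 100 = \frac{50}{3}$)
$\frac{1}{y{\left(-32 \right)} + V{\left(d,43 \right)}} = \frac{1}{\frac{50}{3} + 43} = \frac{1}{\frac{179}{3}} = \frac{3}{179}$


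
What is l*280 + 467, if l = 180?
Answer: 50867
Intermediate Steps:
l*280 + 467 = 180*280 + 467 = 50400 + 467 = 50867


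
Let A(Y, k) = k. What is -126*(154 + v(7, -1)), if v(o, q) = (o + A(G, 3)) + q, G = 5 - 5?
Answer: -20538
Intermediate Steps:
G = 0
v(o, q) = 3 + o + q (v(o, q) = (o + 3) + q = (3 + o) + q = 3 + o + q)
-126*(154 + v(7, -1)) = -126*(154 + (3 + 7 - 1)) = -126*(154 + 9) = -126*163 = -20538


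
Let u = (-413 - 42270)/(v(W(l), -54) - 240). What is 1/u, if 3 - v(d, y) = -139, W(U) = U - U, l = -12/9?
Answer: 98/42683 ≈ 0.0022960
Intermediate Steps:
l = -4/3 (l = -12*1/9 = -4/3 ≈ -1.3333)
W(U) = 0
v(d, y) = 142 (v(d, y) = 3 - 1*(-139) = 3 + 139 = 142)
u = 42683/98 (u = (-413 - 42270)/(142 - 240) = -42683/(-98) = -42683*(-1/98) = 42683/98 ≈ 435.54)
1/u = 1/(42683/98) = 98/42683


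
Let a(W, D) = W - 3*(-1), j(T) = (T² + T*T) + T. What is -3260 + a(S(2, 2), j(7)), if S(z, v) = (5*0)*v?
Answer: -3257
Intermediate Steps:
j(T) = T + 2*T² (j(T) = (T² + T²) + T = 2*T² + T = T + 2*T²)
S(z, v) = 0 (S(z, v) = 0*v = 0)
a(W, D) = 3 + W (a(W, D) = W + 3 = 3 + W)
-3260 + a(S(2, 2), j(7)) = -3260 + (3 + 0) = -3260 + 3 = -3257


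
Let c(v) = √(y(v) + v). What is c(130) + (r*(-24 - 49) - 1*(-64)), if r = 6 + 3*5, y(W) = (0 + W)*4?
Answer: -1469 + 5*√26 ≈ -1443.5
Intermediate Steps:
y(W) = 4*W (y(W) = W*4 = 4*W)
r = 21 (r = 6 + 15 = 21)
c(v) = √5*√v (c(v) = √(4*v + v) = √(5*v) = √5*√v)
c(130) + (r*(-24 - 49) - 1*(-64)) = √5*√130 + (21*(-24 - 49) - 1*(-64)) = 5*√26 + (21*(-73) + 64) = 5*√26 + (-1533 + 64) = 5*√26 - 1469 = -1469 + 5*√26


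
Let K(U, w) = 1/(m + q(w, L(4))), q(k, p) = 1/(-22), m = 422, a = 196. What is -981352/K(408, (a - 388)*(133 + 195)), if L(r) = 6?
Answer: -4554945308/11 ≈ -4.1409e+8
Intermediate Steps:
q(k, p) = -1/22
K(U, w) = 22/9283 (K(U, w) = 1/(422 - 1/22) = 1/(9283/22) = 22/9283)
-981352/K(408, (a - 388)*(133 + 195)) = -981352/22/9283 = -981352*9283/22 = -4554945308/11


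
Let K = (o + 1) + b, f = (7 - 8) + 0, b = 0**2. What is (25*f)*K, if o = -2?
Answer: 25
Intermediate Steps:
b = 0
f = -1 (f = -1 + 0 = -1)
K = -1 (K = (-2 + 1) + 0 = -1 + 0 = -1)
(25*f)*K = (25*(-1))*(-1) = -25*(-1) = 25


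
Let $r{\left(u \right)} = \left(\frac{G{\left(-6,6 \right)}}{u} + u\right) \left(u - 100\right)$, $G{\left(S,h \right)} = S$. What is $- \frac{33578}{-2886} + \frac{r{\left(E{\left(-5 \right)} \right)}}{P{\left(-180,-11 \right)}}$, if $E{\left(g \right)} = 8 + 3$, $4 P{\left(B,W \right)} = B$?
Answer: $\frac{1538644}{47619} \approx 32.312$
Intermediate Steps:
$P{\left(B,W \right)} = \frac{B}{4}$
$E{\left(g \right)} = 11$
$r{\left(u \right)} = \left(-100 + u\right) \left(u - \frac{6}{u}\right)$ ($r{\left(u \right)} = \left(- \frac{6}{u} + u\right) \left(u - 100\right) = \left(u - \frac{6}{u}\right) \left(-100 + u\right) = \left(-100 + u\right) \left(u - \frac{6}{u}\right)$)
$- \frac{33578}{-2886} + \frac{r{\left(E{\left(-5 \right)} \right)}}{P{\left(-180,-11 \right)}} = - \frac{33578}{-2886} + \frac{-6 + 11^{2} - 1100 + \frac{600}{11}}{\frac{1}{4} \left(-180\right)} = \left(-33578\right) \left(- \frac{1}{2886}\right) + \frac{-6 + 121 - 1100 + 600 \cdot \frac{1}{11}}{-45} = \frac{16789}{1443} + \left(-6 + 121 - 1100 + \frac{600}{11}\right) \left(- \frac{1}{45}\right) = \frac{16789}{1443} - - \frac{2047}{99} = \frac{16789}{1443} + \frac{2047}{99} = \frac{1538644}{47619}$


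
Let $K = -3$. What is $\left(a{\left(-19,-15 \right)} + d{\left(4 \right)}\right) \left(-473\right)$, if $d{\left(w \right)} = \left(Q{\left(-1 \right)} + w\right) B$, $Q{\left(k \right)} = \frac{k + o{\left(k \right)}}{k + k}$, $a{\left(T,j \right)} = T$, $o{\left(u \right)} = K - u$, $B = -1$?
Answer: $\frac{23177}{2} \approx 11589.0$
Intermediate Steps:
$o{\left(u \right)} = -3 - u$
$Q{\left(k \right)} = - \frac{3}{2 k}$ ($Q{\left(k \right)} = \frac{k - \left(3 + k\right)}{k + k} = - \frac{3}{2 k}$)
$d{\left(w \right)} = - \frac{3}{2} - w$ ($d{\left(w \right)} = \left(- \frac{3}{2 \left(-1\right)} + w\right) \left(-1\right) = \left(\left(- \frac{3}{2}\right) \left(-1\right) + w\right) \left(-1\right) = \left(\frac{3}{2} + w\right) \left(-1\right) = - \frac{3}{2} - w$)
$\left(a{\left(-19,-15 \right)} + d{\left(4 \right)}\right) \left(-473\right) = \left(-19 - \frac{11}{2}\right) \left(-473\right) = \left(- \frac{49}{2}\right) \left(-473\right) = \frac{23177}{2}$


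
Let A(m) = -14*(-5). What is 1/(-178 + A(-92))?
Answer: -1/108 ≈ -0.0092593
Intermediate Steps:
A(m) = 70
1/(-178 + A(-92)) = 1/(-178 + 70) = 1/(-108) = -1/108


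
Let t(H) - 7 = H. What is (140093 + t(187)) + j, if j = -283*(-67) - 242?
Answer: 159006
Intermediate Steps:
j = 18719 (j = 18961 - 242 = 18719)
t(H) = 7 + H
(140093 + t(187)) + j = (140093 + (7 + 187)) + 18719 = (140093 + 194) + 18719 = 140287 + 18719 = 159006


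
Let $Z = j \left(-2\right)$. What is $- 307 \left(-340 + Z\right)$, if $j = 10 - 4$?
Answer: $108064$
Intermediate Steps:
$j = 6$ ($j = 10 - 4 = 6$)
$Z = -12$ ($Z = 6 \left(-2\right) = -12$)
$- 307 \left(-340 + Z\right) = - 307 \left(-340 - 12\right) = \left(-307\right) \left(-352\right) = 108064$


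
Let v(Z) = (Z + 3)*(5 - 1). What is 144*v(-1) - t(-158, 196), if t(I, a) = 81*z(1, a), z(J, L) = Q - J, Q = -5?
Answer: 1638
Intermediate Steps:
z(J, L) = -5 - J
t(I, a) = -486 (t(I, a) = 81*(-5 - 1*1) = 81*(-5 - 1) = 81*(-6) = -486)
v(Z) = 12 + 4*Z (v(Z) = (3 + Z)*4 = 12 + 4*Z)
144*v(-1) - t(-158, 196) = 144*(12 + 4*(-1)) - 1*(-486) = 144*(12 - 4) + 486 = 144*8 + 486 = 1152 + 486 = 1638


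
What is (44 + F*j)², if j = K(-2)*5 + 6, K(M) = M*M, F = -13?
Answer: 86436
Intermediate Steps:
K(M) = M²
j = 26 (j = (-2)²*5 + 6 = 4*5 + 6 = 20 + 6 = 26)
(44 + F*j)² = (44 - 13*26)² = (44 - 338)² = (-294)² = 86436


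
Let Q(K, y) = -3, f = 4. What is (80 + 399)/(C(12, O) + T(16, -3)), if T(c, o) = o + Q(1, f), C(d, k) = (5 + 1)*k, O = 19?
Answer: 479/108 ≈ 4.4352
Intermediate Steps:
C(d, k) = 6*k
T(c, o) = -3 + o (T(c, o) = o - 3 = -3 + o)
(80 + 399)/(C(12, O) + T(16, -3)) = (80 + 399)/(6*19 + (-3 - 3)) = 479/(114 - 6) = 479/108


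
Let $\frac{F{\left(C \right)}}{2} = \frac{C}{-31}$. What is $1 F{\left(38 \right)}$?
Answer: $- \frac{76}{31} \approx -2.4516$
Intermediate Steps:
$F{\left(C \right)} = - \frac{2 C}{31}$ ($F{\left(C \right)} = 2 \frac{C}{-31} = 2 C \left(- \frac{1}{31}\right) = 2 \left(- \frac{C}{31}\right) = - \frac{2 C}{31}$)
$1 F{\left(38 \right)} = 1 \left(\left(- \frac{2}{31}\right) 38\right) = 1 \left(- \frac{76}{31}\right) = - \frac{76}{31}$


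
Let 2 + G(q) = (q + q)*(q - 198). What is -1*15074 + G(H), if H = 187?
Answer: -19190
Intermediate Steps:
G(q) = -2 + 2*q*(-198 + q) (G(q) = -2 + (q + q)*(q - 198) = -2 + (2*q)*(-198 + q) = -2 + 2*q*(-198 + q))
-1*15074 + G(H) = -1*15074 + (-2 - 396*187 + 2*187²) = -15074 + (-2 - 74052 + 2*34969) = -15074 + (-2 - 74052 + 69938) = -15074 - 4116 = -19190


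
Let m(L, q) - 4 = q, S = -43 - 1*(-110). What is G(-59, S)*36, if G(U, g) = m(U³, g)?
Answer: 2556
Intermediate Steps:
S = 67 (S = -43 + 110 = 67)
m(L, q) = 4 + q
G(U, g) = 4 + g
G(-59, S)*36 = (4 + 67)*36 = 71*36 = 2556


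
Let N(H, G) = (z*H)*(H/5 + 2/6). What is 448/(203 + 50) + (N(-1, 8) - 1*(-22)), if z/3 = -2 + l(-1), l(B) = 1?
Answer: 30576/1265 ≈ 24.171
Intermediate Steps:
z = -3 (z = 3*(-2 + 1) = 3*(-1) = -3)
N(H, G) = -3*H*(1/3 + H/5) (N(H, G) = (-3*H)*(H/5 + 2/6) = (-3*H)*(H*(1/5) + 2*(1/6)) = (-3*H)*(H/5 + 1/3) = (-3*H)*(1/3 + H/5) = -3*H*(1/3 + H/5))
448/(203 + 50) + (N(-1, 8) - 1*(-22)) = 448/(203 + 50) + (-1/5*(-1)*(5 + 3*(-1)) - 1*(-22)) = 448/253 + (-1/5*(-1)*(5 - 3) + 22) = 448*(1/253) + (-1/5*(-1)*2 + 22) = 448/253 + (2/5 + 22) = 448/253 + 112/5 = 30576/1265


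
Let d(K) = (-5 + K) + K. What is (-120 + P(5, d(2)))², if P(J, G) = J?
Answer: 13225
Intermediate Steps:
d(K) = -5 + 2*K
(-120 + P(5, d(2)))² = (-120 + 5)² = (-115)² = 13225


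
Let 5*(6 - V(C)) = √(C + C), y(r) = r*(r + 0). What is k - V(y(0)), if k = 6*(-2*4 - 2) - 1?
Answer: -67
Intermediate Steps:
y(r) = r² (y(r) = r*r = r²)
V(C) = 6 - √2*√C/5 (V(C) = 6 - √(C + C)/5 = 6 - √2*√C/5)
k = -61 (k = 6*(-8 - 2) - 1 = 6*(-10) - 1 = -60 - 1 = -61)
k - V(y(0)) = -61 - (6 - √2*√(0²)/5) = -61 - (6 - √2*√0/5) = -61 - (6 - ⅕*√2*0) = -61 - (6 + 0) = -61 - 1*6 = -61 - 6 = -67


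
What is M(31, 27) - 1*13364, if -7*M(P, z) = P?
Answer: -93579/7 ≈ -13368.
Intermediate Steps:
M(P, z) = -P/7
M(31, 27) - 1*13364 = -⅐*31 - 1*13364 = -31/7 - 13364 = -93579/7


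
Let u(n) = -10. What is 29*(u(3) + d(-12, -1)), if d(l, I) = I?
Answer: -319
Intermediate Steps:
29*(u(3) + d(-12, -1)) = 29*(-10 - 1) = 29*(-11) = -319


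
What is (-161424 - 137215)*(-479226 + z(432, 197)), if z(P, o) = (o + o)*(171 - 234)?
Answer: 150528390672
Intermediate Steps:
z(P, o) = -126*o (z(P, o) = (2*o)*(-63) = -126*o)
(-161424 - 137215)*(-479226 + z(432, 197)) = (-161424 - 137215)*(-479226 - 126*197) = -298639*(-479226 - 24822) = -298639*(-504048) = 150528390672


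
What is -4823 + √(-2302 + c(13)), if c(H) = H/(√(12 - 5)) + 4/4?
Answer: -4823 + I*√(112749 - 91*√7)/7 ≈ -4823.0 + 47.917*I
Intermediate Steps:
c(H) = 1 + H*√7/7 (c(H) = H/(√7) + 4*(¼) = H*(√7/7) + 1 = H*√7/7 + 1 = 1 + H*√7/7)
-4823 + √(-2302 + c(13)) = -4823 + √(-2302 + (1 + (⅐)*13*√7)) = -4823 + √(-2302 + (1 + 13*√7/7)) = -4823 + √(-2301 + 13*√7/7)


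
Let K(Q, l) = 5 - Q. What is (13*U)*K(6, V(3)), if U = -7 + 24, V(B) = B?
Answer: -221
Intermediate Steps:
U = 17
(13*U)*K(6, V(3)) = (13*17)*(5 - 1*6) = 221*(5 - 6) = 221*(-1) = -221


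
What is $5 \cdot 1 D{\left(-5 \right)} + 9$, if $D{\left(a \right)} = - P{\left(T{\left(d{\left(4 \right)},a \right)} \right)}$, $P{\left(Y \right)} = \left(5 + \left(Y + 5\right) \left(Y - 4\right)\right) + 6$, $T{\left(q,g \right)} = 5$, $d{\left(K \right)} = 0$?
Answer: $-96$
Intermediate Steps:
$P{\left(Y \right)} = 11 + \left(-4 + Y\right) \left(5 + Y\right)$ ($P{\left(Y \right)} = \left(5 + \left(5 + Y\right) \left(-4 + Y\right)\right) + 6 = \left(5 + \left(-4 + Y\right) \left(5 + Y\right)\right) + 6 = 11 + \left(-4 + Y\right) \left(5 + Y\right)$)
$D{\left(a \right)} = -21$ ($D{\left(a \right)} = - (-9 + 5 + 5^{2}) = - (-9 + 5 + 25) = \left(-1\right) 21 = -21$)
$5 \cdot 1 D{\left(-5 \right)} + 9 = 5 \cdot 1 \left(-21\right) + 9 = 5 \left(-21\right) + 9 = -105 + 9 = -96$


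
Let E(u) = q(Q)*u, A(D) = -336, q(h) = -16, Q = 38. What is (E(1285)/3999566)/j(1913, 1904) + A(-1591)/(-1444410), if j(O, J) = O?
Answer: 211757997424/920952175846065 ≈ 0.00022993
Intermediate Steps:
E(u) = -16*u
(E(1285)/3999566)/j(1913, 1904) + A(-1591)/(-1444410) = (-16*1285/3999566)/1913 - 336/(-1444410) = -20560*1/3999566*(1/1913) - 336*(-1/1444410) = -10280/1999783*1/1913 + 56/240735 = -10280/3825584879 + 56/240735 = 211757997424/920952175846065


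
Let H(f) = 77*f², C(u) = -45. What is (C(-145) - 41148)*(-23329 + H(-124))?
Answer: -47809543239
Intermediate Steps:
(C(-145) - 41148)*(-23329 + H(-124)) = (-45 - 41148)*(-23329 + 77*(-124)²) = -41193*(-23329 + 77*15376) = -41193*(-23329 + 1183952) = -41193*1160623 = -47809543239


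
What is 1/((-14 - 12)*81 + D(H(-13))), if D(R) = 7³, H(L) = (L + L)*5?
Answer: -1/1763 ≈ -0.00056721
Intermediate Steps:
H(L) = 10*L (H(L) = (2*L)*5 = 10*L)
D(R) = 343
1/((-14 - 12)*81 + D(H(-13))) = 1/((-14 - 12)*81 + 343) = 1/(-26*81 + 343) = 1/(-2106 + 343) = 1/(-1763) = -1/1763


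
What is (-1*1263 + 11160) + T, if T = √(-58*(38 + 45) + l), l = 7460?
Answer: 9897 + 21*√6 ≈ 9948.4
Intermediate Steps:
T = 21*√6 (T = √(-58*(38 + 45) + 7460) = √(-58*83 + 7460) = √(-4814 + 7460) = √2646 = 21*√6 ≈ 51.439)
(-1*1263 + 11160) + T = (-1*1263 + 11160) + 21*√6 = (-1263 + 11160) + 21*√6 = 9897 + 21*√6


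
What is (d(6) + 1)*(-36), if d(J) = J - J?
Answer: -36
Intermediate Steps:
d(J) = 0
(d(6) + 1)*(-36) = (0 + 1)*(-36) = 1*(-36) = -36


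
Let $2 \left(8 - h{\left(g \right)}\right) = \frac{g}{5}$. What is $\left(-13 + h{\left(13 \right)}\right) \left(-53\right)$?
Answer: $\frac{3339}{10} \approx 333.9$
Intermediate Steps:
$h{\left(g \right)} = 8 - \frac{g}{10}$ ($h{\left(g \right)} = 8 - \frac{g \frac{1}{5}}{2} = 8 - \frac{\frac{1}{5} g}{2} = 8 - \frac{g}{10}$)
$\left(-13 + h{\left(13 \right)}\right) \left(-53\right) = \left(-13 + \left(8 - \frac{13}{10}\right)\right) \left(-53\right) = \left(-13 + \frac{67}{10}\right) \left(-53\right) = \left(- \frac{63}{10}\right) \left(-53\right) = \frac{3339}{10}$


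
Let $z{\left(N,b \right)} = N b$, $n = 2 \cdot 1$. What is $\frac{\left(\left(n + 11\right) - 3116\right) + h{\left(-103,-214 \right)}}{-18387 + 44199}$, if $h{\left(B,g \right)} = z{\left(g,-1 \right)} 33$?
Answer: $\frac{3959}{25812} \approx 0.15338$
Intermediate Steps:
$n = 2$
$h{\left(B,g \right)} = - 33 g$ ($h{\left(B,g \right)} = g \left(-1\right) 33 = - g 33 = - 33 g$)
$\frac{\left(\left(n + 11\right) - 3116\right) + h{\left(-103,-214 \right)}}{-18387 + 44199} = \frac{\left(\left(2 + 11\right) - 3116\right) - -7062}{-18387 + 44199} = \frac{\left(13 - 3116\right) + 7062}{25812} = \left(-3103 + 7062\right) \frac{1}{25812} = 3959 \cdot \frac{1}{25812} = \frac{3959}{25812}$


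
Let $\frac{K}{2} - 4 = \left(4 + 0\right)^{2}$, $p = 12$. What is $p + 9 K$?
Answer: $372$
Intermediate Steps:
$K = 40$ ($K = 8 + 2 \left(4 + 0\right)^{2} = 8 + 2 \cdot 4^{2} = 8 + 2 \cdot 16 = 8 + 32 = 40$)
$p + 9 K = 12 + 9 \cdot 40 = 12 + 360 = 372$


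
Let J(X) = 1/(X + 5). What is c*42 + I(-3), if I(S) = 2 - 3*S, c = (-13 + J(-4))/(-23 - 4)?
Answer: 89/3 ≈ 29.667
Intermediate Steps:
J(X) = 1/(5 + X)
c = 4/9 (c = (-13 + 1/(5 - 4))/(-23 - 4) = (-13 + 1/1)/(-27) = (-13 + 1)*(-1/27) = -12*(-1/27) = 4/9 ≈ 0.44444)
c*42 + I(-3) = (4/9)*42 + (2 - 3*(-3)) = 56/3 + (2 + 9) = 56/3 + 11 = 89/3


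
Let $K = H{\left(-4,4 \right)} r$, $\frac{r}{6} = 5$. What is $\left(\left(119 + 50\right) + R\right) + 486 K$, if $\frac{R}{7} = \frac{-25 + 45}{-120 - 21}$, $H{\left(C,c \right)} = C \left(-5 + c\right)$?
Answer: $\frac{8246809}{141} \approx 58488.0$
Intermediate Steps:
$r = 30$ ($r = 6 \cdot 5 = 30$)
$R = - \frac{140}{141}$ ($R = 7 \frac{-25 + 45}{-120 - 21} = 7 \frac{20}{-141} = 7 \cdot 20 \left(- \frac{1}{141}\right) = 7 \left(- \frac{20}{141}\right) = - \frac{140}{141} \approx -0.99291$)
$K = 120$ ($K = - 4 \left(-5 + 4\right) 30 = \left(-4\right) \left(-1\right) 30 = 4 \cdot 30 = 120$)
$\left(\left(119 + 50\right) + R\right) + 486 K = \left(\left(119 + 50\right) - \frac{140}{141}\right) + 486 \cdot 120 = \left(169 - \frac{140}{141}\right) + 58320 = \frac{23689}{141} + 58320 = \frac{8246809}{141}$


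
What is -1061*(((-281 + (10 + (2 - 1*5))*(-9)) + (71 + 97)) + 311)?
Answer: -143235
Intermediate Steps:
-1061*(((-281 + (10 + (2 - 1*5))*(-9)) + (71 + 97)) + 311) = -1061*(((-281 + (10 + (2 - 5))*(-9)) + 168) + 311) = -1061*(((-281 + (10 - 3)*(-9)) + 168) + 311) = -1061*(((-281 + 7*(-9)) + 168) + 311) = -1061*(((-281 - 63) + 168) + 311) = -1061*((-344 + 168) + 311) = -1061*(-176 + 311) = -1061*135 = -143235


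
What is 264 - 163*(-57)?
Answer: 9555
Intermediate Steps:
264 - 163*(-57) = 264 + 9291 = 9555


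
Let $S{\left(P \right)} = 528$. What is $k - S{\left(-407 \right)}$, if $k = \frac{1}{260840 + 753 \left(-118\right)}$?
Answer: $- \frac{90808607}{171986} \approx -528.0$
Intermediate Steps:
$k = \frac{1}{171986}$ ($k = \frac{1}{260840 - 88854} = \frac{1}{171986} \approx 5.8144 \cdot 10^{-6}$)
$k - S{\left(-407 \right)} = \frac{1}{171986} - 528 = - \frac{90808607}{171986}$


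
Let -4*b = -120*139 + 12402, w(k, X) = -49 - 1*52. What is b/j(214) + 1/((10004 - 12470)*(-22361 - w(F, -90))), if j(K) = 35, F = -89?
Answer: 1677378133/54893160 ≈ 30.557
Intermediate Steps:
w(k, X) = -101 (w(k, X) = -49 - 52 = -101)
b = 2139/2 (b = -(-120*139 + 12402)/4 = -(-16680 + 12402)/4 = -1/4*(-4278) = 2139/2 ≈ 1069.5)
b/j(214) + 1/((10004 - 12470)*(-22361 - w(F, -90))) = (2139/2)/35 + 1/((10004 - 12470)*(-22361 - 1*(-101))) = (2139/2)*(1/35) + 1/((-2466)*(-22361 + 101)) = 2139/70 - 1/2466/(-22260) = 2139/70 - 1/2466*(-1/22260) = 2139/70 + 1/54893160 = 1677378133/54893160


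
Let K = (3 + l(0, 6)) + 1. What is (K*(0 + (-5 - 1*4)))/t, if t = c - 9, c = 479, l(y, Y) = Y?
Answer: -9/47 ≈ -0.19149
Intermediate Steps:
K = 10 (K = (3 + 6) + 1 = 9 + 1 = 10)
t = 470 (t = 479 - 9 = 470)
(K*(0 + (-5 - 1*4)))/t = (10*(0 + (-5 - 1*4)))/470 = (10*(0 + (-5 - 4)))*(1/470) = (10*(0 - 9))*(1/470) = (10*(-9))*(1/470) = -90*1/470 = -9/47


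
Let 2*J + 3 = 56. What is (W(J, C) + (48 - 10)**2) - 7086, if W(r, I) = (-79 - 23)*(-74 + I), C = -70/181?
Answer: 352126/181 ≈ 1945.4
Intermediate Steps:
J = 53/2 (J = -3/2 + (1/2)*56 = -3/2 + 28 = 53/2 ≈ 26.500)
C = -70/181 (C = -70*1/181 = -70/181 ≈ -0.38674)
W(r, I) = 7548 - 102*I (W(r, I) = -102*(-74 + I) = 7548 - 102*I)
(W(J, C) + (48 - 10)**2) - 7086 = ((7548 - 102*(-70/181)) + (48 - 10)**2) - 7086 = ((7548 + 7140/181) + 38**2) - 7086 = (1373328/181 + 1444) - 7086 = 1634692/181 - 7086 = 352126/181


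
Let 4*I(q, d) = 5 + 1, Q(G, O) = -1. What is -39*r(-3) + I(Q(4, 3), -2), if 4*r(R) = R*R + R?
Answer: -57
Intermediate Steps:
r(R) = R/4 + R²/4 (r(R) = (R*R + R)/4 = (R² + R)/4 = (R + R²)/4 = R/4 + R²/4)
I(q, d) = 3/2 (I(q, d) = (5 + 1)/4 = (¼)*6 = 3/2)
-39*r(-3) + I(Q(4, 3), -2) = -39*(-3)*(1 - 3)/4 + 3/2 = -39*(-3)*(-2)/4 + 3/2 = -39*3/2 + 3/2 = -117/2 + 3/2 = -57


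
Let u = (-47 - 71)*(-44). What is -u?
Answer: -5192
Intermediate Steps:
u = 5192 (u = -118*(-44) = 5192)
-u = -1*5192 = -5192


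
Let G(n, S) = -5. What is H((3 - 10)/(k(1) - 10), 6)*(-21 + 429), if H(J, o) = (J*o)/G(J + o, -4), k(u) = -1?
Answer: -17136/55 ≈ -311.56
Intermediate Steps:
H(J, o) = -J*o/5 (H(J, o) = (J*o)/(-5) = (J*o)*(-⅕) = -J*o/5)
H((3 - 10)/(k(1) - 10), 6)*(-21 + 429) = (-⅕*(3 - 10)/(-1 - 10)*6)*(-21 + 429) = -⅕*(-7/(-11))*6*408 = -⅕*(-7*(-1/11))*6*408 = -⅕*7/11*6*408 = -42/55*408 = -17136/55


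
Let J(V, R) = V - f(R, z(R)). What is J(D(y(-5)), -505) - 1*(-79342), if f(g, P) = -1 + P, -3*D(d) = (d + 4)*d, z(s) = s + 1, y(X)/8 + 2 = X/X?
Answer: 239509/3 ≈ 79836.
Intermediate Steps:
y(X) = -8 (y(X) = -16 + 8*(X/X) = -16 + 8*1 = -16 + 8 = -8)
z(s) = 1 + s
D(d) = -d*(4 + d)/3 (D(d) = -(d + 4)*d/3 = -(4 + d)*d/3 = -d*(4 + d)/3)
J(V, R) = V - R (J(V, R) = V - (-1 + (1 + R)) = V - R)
J(D(y(-5)), -505) - 1*(-79342) = (-⅓*(-8)*(4 - 8) - 1*(-505)) - 1*(-79342) = (-⅓*(-8)*(-4) + 505) + 79342 = (-32/3 + 505) + 79342 = 1483/3 + 79342 = 239509/3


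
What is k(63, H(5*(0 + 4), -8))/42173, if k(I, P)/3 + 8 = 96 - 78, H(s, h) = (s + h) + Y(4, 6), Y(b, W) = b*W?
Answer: 30/42173 ≈ 0.00071136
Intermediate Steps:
Y(b, W) = W*b
H(s, h) = 24 + h + s (H(s, h) = (s + h) + 6*4 = (h + s) + 24 = 24 + h + s)
k(I, P) = 30 (k(I, P) = -24 + 3*(96 - 78) = -24 + 3*18 = -24 + 54 = 30)
k(63, H(5*(0 + 4), -8))/42173 = 30/42173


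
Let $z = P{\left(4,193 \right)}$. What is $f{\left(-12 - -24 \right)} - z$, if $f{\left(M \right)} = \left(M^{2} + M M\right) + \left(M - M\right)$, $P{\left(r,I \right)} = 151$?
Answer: $137$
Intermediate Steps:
$f{\left(M \right)} = 2 M^{2}$ ($f{\left(M \right)} = \left(M^{2} + M^{2}\right) + 0 = 2 M^{2} + 0 = 2 M^{2}$)
$z = 151$
$f{\left(-12 - -24 \right)} - z = 2 \left(-12 - -24\right)^{2} - 151 = 2 \left(-12 + 24\right)^{2} - 151 = 2 \cdot 12^{2} - 151 = 2 \cdot 144 - 151 = 288 - 151 = 137$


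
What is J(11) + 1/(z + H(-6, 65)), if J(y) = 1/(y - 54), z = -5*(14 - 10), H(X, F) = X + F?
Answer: 4/1677 ≈ 0.0023852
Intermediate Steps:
H(X, F) = F + X
z = -20 (z = -5*4 = -20)
J(y) = 1/(-54 + y)
J(11) + 1/(z + H(-6, 65)) = 1/(-54 + 11) + 1/(-20 + (65 - 6)) = 1/(-43) + 1/(-20 + 59) = -1/43 + 1/39 = 4/1677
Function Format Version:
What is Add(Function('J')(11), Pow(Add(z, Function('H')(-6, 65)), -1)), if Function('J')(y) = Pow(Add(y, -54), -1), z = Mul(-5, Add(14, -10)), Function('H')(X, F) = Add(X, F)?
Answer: Rational(4, 1677) ≈ 0.0023852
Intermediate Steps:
Function('H')(X, F) = Add(F, X)
z = -20 (z = Mul(-5, 4) = -20)
Function('J')(y) = Pow(Add(-54, y), -1)
Add(Function('J')(11), Pow(Add(z, Function('H')(-6, 65)), -1)) = Add(Pow(Add(-54, 11), -1), Pow(Add(-20, Add(65, -6)), -1)) = Add(Pow(-43, -1), Pow(Add(-20, 59), -1)) = Add(Rational(-1, 43), Pow(39, -1)) = Add(Rational(-1, 43), Rational(1, 39)) = Rational(4, 1677)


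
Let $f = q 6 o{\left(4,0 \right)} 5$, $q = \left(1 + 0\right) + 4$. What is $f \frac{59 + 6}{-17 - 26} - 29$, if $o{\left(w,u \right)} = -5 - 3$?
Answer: $\frac{76753}{43} \approx 1785.0$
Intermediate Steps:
$q = 5$ ($q = 1 + 4 = 5$)
$o{\left(w,u \right)} = -8$ ($o{\left(w,u \right)} = -5 - 3 = -8$)
$f = -1200$ ($f = 5 \cdot 6 \left(-8\right) 5 = 5 \left(-48\right) 5 = \left(-240\right) 5 = -1200$)
$f \frac{59 + 6}{-17 - 26} - 29 = - 1200 \frac{59 + 6}{-17 - 26} - 29 = - 1200 \frac{65}{-43} - 29 = - 1200 \cdot 65 \left(- \frac{1}{43}\right) - 29 = \left(-1200\right) \left(- \frac{65}{43}\right) - 29 = \frac{78000}{43} - 29 = \frac{76753}{43}$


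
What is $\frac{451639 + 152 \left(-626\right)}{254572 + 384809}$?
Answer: $\frac{118829}{213127} \approx 0.55755$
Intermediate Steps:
$\frac{451639 + 152 \left(-626\right)}{254572 + 384809} = \frac{451639 - 95152}{639381} = 356487 \cdot \frac{1}{639381} = \frac{118829}{213127}$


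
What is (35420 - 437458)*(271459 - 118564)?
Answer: -61469600010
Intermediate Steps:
(35420 - 437458)*(271459 - 118564) = -402038*152895 = -61469600010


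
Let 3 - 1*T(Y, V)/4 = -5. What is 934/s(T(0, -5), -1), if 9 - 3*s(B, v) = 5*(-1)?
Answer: 1401/7 ≈ 200.14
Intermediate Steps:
T(Y, V) = 32 (T(Y, V) = 12 - 4*(-5) = 12 + 20 = 32)
s(B, v) = 14/3 (s(B, v) = 3 - 5*(-1)/3 = 3 - ⅓*(-5) = 3 + 5/3 = 14/3)
934/s(T(0, -5), -1) = 934/(14/3) = 934*(3/14) = 1401/7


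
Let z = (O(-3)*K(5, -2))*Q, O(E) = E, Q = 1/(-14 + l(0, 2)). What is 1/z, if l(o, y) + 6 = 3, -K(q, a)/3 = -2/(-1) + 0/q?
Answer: -17/18 ≈ -0.94444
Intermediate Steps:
K(q, a) = -6 (K(q, a) = -3*(-2/(-1) + 0/q) = -3*(-2*(-1) + 0) = -3*(2 + 0) = -3*2 = -6)
l(o, y) = -3 (l(o, y) = -6 + 3 = -3)
Q = -1/17 (Q = 1/(-14 - 3) = 1/(-17) = -1/17 ≈ -0.058824)
z = -18/17 (z = -3*(-6)*(-1/17) = 18*(-1/17) = -18/17 ≈ -1.0588)
1/z = 1/(-18/17) = -17/18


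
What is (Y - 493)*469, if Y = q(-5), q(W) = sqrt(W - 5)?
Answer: -231217 + 469*I*sqrt(10) ≈ -2.3122e+5 + 1483.1*I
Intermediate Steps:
q(W) = sqrt(-5 + W)
Y = I*sqrt(10) (Y = sqrt(-5 - 5) = sqrt(-10) = I*sqrt(10) ≈ 3.1623*I)
(Y - 493)*469 = (I*sqrt(10) - 493)*469 = (-493 + I*sqrt(10))*469 = -231217 + 469*I*sqrt(10)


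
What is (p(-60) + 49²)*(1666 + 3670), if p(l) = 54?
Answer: 13099880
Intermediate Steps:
(p(-60) + 49²)*(1666 + 3670) = (54 + 49²)*(1666 + 3670) = (54 + 2401)*5336 = 2455*5336 = 13099880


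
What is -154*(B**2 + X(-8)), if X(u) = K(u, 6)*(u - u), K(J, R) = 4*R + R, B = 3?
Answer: -1386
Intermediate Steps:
K(J, R) = 5*R
X(u) = 0 (X(u) = (5*6)*(u - u) = 30*0 = 0)
-154*(B**2 + X(-8)) = -154*(3**2 + 0) = -154*(9 + 0) = -154*9 = -1386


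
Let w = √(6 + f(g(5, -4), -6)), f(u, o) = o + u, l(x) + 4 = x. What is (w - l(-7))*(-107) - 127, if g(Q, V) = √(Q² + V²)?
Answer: -1304 - 107*41^(¼) ≈ -1574.8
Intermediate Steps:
l(x) = -4 + x
w = 41^(¼) (w = √(6 + (-6 + √(5² + (-4)²))) = √(6 + (-6 + √(25 + 16))) = √(6 + (-6 + √41)) = √(√41) = 41^(¼) ≈ 2.5304)
(w - l(-7))*(-107) - 127 = (41^(¼) - (-4 - 7))*(-107) - 127 = (41^(¼) - 1*(-11))*(-107) - 127 = (41^(¼) + 11)*(-107) - 127 = (11 + 41^(¼))*(-107) - 127 = (-1177 - 107*41^(¼)) - 127 = -1304 - 107*41^(¼)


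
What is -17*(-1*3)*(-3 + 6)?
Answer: 153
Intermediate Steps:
-17*(-1*3)*(-3 + 6) = -(-51)*3 = -17*(-9) = 153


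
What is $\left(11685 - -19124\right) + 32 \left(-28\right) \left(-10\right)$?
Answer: $39769$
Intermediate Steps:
$\left(11685 - -19124\right) + 32 \left(-28\right) \left(-10\right) = \left(11685 + 19124\right) - -8960 = 30809 + 8960 = 39769$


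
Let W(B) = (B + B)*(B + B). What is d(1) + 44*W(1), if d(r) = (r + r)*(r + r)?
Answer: 180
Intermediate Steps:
W(B) = 4*B² (W(B) = (2*B)*(2*B) = 4*B²)
d(r) = 4*r² (d(r) = (2*r)*(2*r) = 4*r²)
d(1) + 44*W(1) = 4*1² + 44*(4*1²) = 4*1 + 44*(4*1) = 4 + 44*4 = 4 + 176 = 180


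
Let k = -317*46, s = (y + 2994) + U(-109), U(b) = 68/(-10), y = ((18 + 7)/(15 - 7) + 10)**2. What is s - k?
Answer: 5677269/320 ≈ 17741.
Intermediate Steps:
y = 11025/64 (y = (25/8 + 10)**2 = (105/8)**2 = 11025/64 ≈ 172.27)
U(b) = -34/5 (U(b) = 68*(-1/10) = -34/5)
s = 1011029/320 (s = (11025/64 + 2994) - 34/5 = 202641/64 - 34/5 = 1011029/320 ≈ 3159.5)
k = -14582
s - k = 1011029/320 - 1*(-14582) = 1011029/320 + 14582 = 5677269/320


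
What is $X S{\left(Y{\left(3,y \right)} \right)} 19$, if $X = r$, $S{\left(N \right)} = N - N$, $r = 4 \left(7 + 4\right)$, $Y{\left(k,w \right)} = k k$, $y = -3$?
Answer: $0$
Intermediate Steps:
$Y{\left(k,w \right)} = k^{2}$
$r = 44$ ($r = 4 \cdot 11 = 44$)
$S{\left(N \right)} = 0$
$X = 44$
$X S{\left(Y{\left(3,y \right)} \right)} 19 = 44 \cdot 0 \cdot 19 = 0 \cdot 19 = 0$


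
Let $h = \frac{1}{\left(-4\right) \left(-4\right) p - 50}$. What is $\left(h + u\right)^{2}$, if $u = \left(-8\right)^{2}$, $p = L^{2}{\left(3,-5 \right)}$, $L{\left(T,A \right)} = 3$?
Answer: $\frac{36204289}{8836} \approx 4097.4$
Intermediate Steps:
$p = 9$ ($p = 3^{2} = 9$)
$u = 64$
$h = \frac{1}{94}$ ($h = \frac{1}{\left(-4\right) \left(-4\right) 9 - 50} = \frac{1}{16 \cdot 9 - 50} = \frac{1}{144 - 50} = \frac{1}{94} \approx 0.010638$)
$\left(h + u\right)^{2} = \left(\frac{1}{94} + 64\right)^{2} = \left(\frac{6017}{94}\right)^{2} = \frac{36204289}{8836}$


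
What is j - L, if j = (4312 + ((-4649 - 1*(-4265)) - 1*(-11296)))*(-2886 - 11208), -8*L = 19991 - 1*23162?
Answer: -1716539619/8 ≈ -2.1457e+8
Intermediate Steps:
L = 3171/8 (L = -(19991 - 1*23162)/8 = -(19991 - 23162)/8 = -⅛*(-3171) = 3171/8 ≈ 396.38)
j = -214567056 (j = (4312 + ((-4649 + 4265) + 11296))*(-14094) = (4312 + (-384 + 11296))*(-14094) = (4312 + 10912)*(-14094) = 15224*(-14094) = -214567056)
j - L = -214567056 - 1*3171/8 = -214567056 - 3171/8 = -1716539619/8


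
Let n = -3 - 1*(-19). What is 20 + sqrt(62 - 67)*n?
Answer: 20 + 16*I*sqrt(5) ≈ 20.0 + 35.777*I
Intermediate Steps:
n = 16 (n = -3 + 19 = 16)
20 + sqrt(62 - 67)*n = 20 + sqrt(62 - 67)*16 = 20 + sqrt(-5)*16 = 20 + (I*sqrt(5))*16 = 20 + 16*I*sqrt(5)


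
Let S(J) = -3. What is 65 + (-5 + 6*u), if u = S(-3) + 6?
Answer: 78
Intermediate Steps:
u = 3 (u = -3 + 6 = 3)
65 + (-5 + 6*u) = 65 + (-5 + 6*3) = 65 + (-5 + 18) = 65 + 13 = 78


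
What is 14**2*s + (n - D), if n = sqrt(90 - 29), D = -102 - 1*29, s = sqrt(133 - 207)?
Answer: 131 + sqrt(61) + 196*I*sqrt(74) ≈ 138.81 + 1686.1*I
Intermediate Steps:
s = I*sqrt(74) (s = sqrt(-74) = I*sqrt(74) ≈ 8.6023*I)
D = -131 (D = -102 - 29 = -131)
n = sqrt(61) ≈ 7.8102
14**2*s + (n - D) = 14**2*(I*sqrt(74)) + (sqrt(61) - 1*(-131)) = 196*(I*sqrt(74)) + (sqrt(61) + 131) = 196*I*sqrt(74) + (131 + sqrt(61)) = 131 + sqrt(61) + 196*I*sqrt(74)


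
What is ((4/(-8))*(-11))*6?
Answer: 33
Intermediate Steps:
((4/(-8))*(-11))*6 = ((4*(-1/8))*(-11))*6 = -1/2*(-11)*6 = (11/2)*6 = 33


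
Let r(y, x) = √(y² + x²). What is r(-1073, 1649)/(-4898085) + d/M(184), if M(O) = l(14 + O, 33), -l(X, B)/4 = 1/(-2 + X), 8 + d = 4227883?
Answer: -207165875 - √3870530/4898085 ≈ -2.0717e+8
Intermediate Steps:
d = 4227875 (d = -8 + 4227883 = 4227875)
l(X, B) = -4/(-2 + X)
M(O) = -4/(12 + O) (M(O) = -4/(-2 + (14 + O)) = -4/(12 + O))
r(y, x) = √(x² + y²)
r(-1073, 1649)/(-4898085) + d/M(184) = √(1649² + (-1073)²)/(-4898085) + 4227875/((-4/(12 + 184))) = √(2719201 + 1151329)*(-1/4898085) + 4227875/((-4/196)) = √3870530*(-1/4898085) + 4227875/((-4*1/196)) = -√3870530/4898085 + 4227875/(-1/49) = -√3870530/4898085 + 4227875*(-49) = -√3870530/4898085 - 207165875 = -207165875 - √3870530/4898085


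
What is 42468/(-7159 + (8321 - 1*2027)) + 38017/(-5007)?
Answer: -245521981/4331055 ≈ -56.689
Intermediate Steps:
42468/(-7159 + (8321 - 1*2027)) + 38017/(-5007) = 42468/(-7159 + (8321 - 2027)) + 38017*(-1/5007) = 42468/(-7159 + 6294) - 38017/5007 = 42468/(-865) - 38017/5007 = 42468*(-1/865) - 38017/5007 = -42468/865 - 38017/5007 = -245521981/4331055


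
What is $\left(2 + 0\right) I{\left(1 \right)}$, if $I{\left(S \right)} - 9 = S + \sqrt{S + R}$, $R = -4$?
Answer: $20 + 2 i \sqrt{3} \approx 20.0 + 3.4641 i$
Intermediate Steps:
$I{\left(S \right)} = 9 + S + \sqrt{-4 + S}$ ($I{\left(S \right)} = 9 + \left(S + \sqrt{S - 4}\right) = 9 + \left(S + \sqrt{-4 + S}\right) = 9 + S + \sqrt{-4 + S}$)
$\left(2 + 0\right) I{\left(1 \right)} = \left(2 + 0\right) \left(9 + 1 + \sqrt{-4 + 1}\right) = 2 \left(9 + 1 + \sqrt{-3}\right) = 2 \left(9 + 1 + i \sqrt{3}\right) = 2 \left(10 + i \sqrt{3}\right) = 20 + 2 i \sqrt{3}$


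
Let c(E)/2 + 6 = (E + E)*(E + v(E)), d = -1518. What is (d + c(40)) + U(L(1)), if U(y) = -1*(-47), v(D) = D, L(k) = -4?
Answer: 11317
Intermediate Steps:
U(y) = 47
c(E) = -12 + 8*E**2 (c(E) = -12 + 2*((E + E)*(E + E)) = -12 + 2*((2*E)*(2*E)) = -12 + 2*(4*E**2) = -12 + 8*E**2)
(d + c(40)) + U(L(1)) = (-1518 + (-12 + 8*40**2)) + 47 = (-1518 + (-12 + 8*1600)) + 47 = (-1518 + (-12 + 12800)) + 47 = (-1518 + 12788) + 47 = 11270 + 47 = 11317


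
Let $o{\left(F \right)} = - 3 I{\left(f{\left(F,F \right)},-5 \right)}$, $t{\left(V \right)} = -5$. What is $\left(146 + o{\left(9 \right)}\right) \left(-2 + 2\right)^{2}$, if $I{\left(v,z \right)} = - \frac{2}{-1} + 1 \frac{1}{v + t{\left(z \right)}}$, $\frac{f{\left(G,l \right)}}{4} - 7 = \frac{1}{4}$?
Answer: $0$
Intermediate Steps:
$f{\left(G,l \right)} = 29$ ($f{\left(G,l \right)} = 28 + \frac{4}{4} = 28 + 4 \cdot \frac{1}{4} = 28 + 1 = 29$)
$I{\left(v,z \right)} = 2 + \frac{1}{-5 + v}$ ($I{\left(v,z \right)} = - \frac{2}{-1} + 1 \frac{1}{v - 5} = \left(-2\right) \left(-1\right) + 1 \frac{1}{-5 + v} = 2 + \frac{1}{-5 + v}$)
$o{\left(F \right)} = - \frac{49}{8}$ ($o{\left(F \right)} = - 3 \frac{-9 + 2 \cdot 29}{-5 + 29} = - 3 \frac{-9 + 58}{24} = - 3 \cdot \frac{1}{24} \cdot 49 = \left(-3\right) \frac{49}{24} = - \frac{49}{8}$)
$\left(146 + o{\left(9 \right)}\right) \left(-2 + 2\right)^{2} = \left(146 - \frac{49}{8}\right) \left(-2 + 2\right)^{2} = \frac{1119 \cdot 0^{2}}{8} = \frac{1119}{8} \cdot 0 = 0$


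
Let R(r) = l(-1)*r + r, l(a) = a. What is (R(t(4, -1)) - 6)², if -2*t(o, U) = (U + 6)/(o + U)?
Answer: 36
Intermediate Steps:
t(o, U) = -(6 + U)/(2*(U + o)) (t(o, U) = -(U + 6)/(2*(o + U)) = -(6 + U)/(2*(U + o)))
R(r) = 0 (R(r) = -r + r = 0)
(R(t(4, -1)) - 6)² = (0 - 6)² = (-6)² = 36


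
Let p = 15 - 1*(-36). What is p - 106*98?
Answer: -10337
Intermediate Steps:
p = 51 (p = 15 + 36 = 51)
p - 106*98 = 51 - 106*98 = 51 - 10388 = -10337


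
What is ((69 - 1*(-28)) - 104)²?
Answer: 49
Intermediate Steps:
((69 - 1*(-28)) - 104)² = ((69 + 28) - 104)² = (97 - 104)² = (-7)² = 49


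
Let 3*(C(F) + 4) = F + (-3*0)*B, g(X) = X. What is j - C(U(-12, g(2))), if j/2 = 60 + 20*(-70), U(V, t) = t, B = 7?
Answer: -8030/3 ≈ -2676.7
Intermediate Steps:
j = -2680 (j = 2*(60 + 20*(-70)) = 2*(60 - 1400) = 2*(-1340) = -2680)
C(F) = -4 + F/3 (C(F) = -4 + (F - 3*0*7)/3 = -4 + (F + 0*7)/3 = -4 + (F + 0)/3 = -4 + F/3)
j - C(U(-12, g(2))) = -2680 - (-4 + (⅓)*2) = -2680 - (-4 + ⅔) = -2680 - 1*(-10/3) = -2680 + 10/3 = -8030/3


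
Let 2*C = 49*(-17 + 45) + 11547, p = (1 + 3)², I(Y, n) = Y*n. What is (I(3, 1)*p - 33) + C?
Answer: 12949/2 ≈ 6474.5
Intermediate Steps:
p = 16 (p = 4² = 16)
C = 12919/2 (C = (49*(-17 + 45) + 11547)/2 = (49*28 + 11547)/2 = (1372 + 11547)/2 = (½)*12919 = 12919/2 ≈ 6459.5)
(I(3, 1)*p - 33) + C = ((3*1)*16 - 33) + 12919/2 = (3*16 - 33) + 12919/2 = (48 - 33) + 12919/2 = 15 + 12919/2 = 12949/2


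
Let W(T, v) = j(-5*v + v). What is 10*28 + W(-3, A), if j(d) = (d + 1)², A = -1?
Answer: 305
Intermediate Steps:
j(d) = (1 + d)²
W(T, v) = (1 - 4*v)² (W(T, v) = (1 + (-5*v + v))² = (1 - 4*v)²)
10*28 + W(-3, A) = 10*28 + (-1 + 4*(-1))² = 280 + (-1 - 4)² = 280 + (-5)² = 280 + 25 = 305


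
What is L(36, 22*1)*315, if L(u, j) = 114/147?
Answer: 1710/7 ≈ 244.29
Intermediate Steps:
L(u, j) = 38/49 (L(u, j) = 114*(1/147) = 38/49)
L(36, 22*1)*315 = (38/49)*315 = 1710/7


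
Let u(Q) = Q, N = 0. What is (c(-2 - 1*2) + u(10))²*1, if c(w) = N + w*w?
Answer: 676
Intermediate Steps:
c(w) = w² (c(w) = 0 + w*w = 0 + w² = w²)
(c(-2 - 1*2) + u(10))²*1 = ((-2 - 1*2)² + 10)²*1 = ((-2 - 2)² + 10)²*1 = ((-4)² + 10)²*1 = (16 + 10)²*1 = 26²*1 = 676*1 = 676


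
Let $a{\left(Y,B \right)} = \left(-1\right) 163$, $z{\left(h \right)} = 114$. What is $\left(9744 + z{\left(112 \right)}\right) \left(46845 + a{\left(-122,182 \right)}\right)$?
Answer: $460191156$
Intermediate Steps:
$a{\left(Y,B \right)} = -163$
$\left(9744 + z{\left(112 \right)}\right) \left(46845 + a{\left(-122,182 \right)}\right) = \left(9744 + 114\right) \left(46845 - 163\right) = 9858 \cdot 46682 = 460191156$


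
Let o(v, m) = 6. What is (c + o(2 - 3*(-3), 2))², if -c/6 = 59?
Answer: 121104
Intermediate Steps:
c = -354 (c = -6*59 = -354)
(c + o(2 - 3*(-3), 2))² = (-354 + 6)² = (-348)² = 121104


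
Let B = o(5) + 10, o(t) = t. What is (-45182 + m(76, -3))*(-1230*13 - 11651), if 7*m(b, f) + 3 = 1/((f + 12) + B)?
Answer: 209813073727/168 ≈ 1.2489e+9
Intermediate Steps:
B = 15 (B = 5 + 10 = 15)
m(b, f) = -3/7 + 1/(7*(27 + f)) (m(b, f) = -3/7 + 1/(7*((f + 12) + 15)) = -3/7 + 1/(7*((12 + f) + 15)) = -3/7 + 1/(7*(27 + f)))
(-45182 + m(76, -3))*(-1230*13 - 11651) = (-45182 + (-80 - 3*(-3))/(7*(27 - 3)))*(-1230*13 - 11651) = (-45182 + (⅐)*(-80 + 9)/24)*(-15990 - 11651) = (-45182 + (⅐)*(1/24)*(-71))*(-27641) = (-45182 - 71/168)*(-27641) = -7590647/168*(-27641) = 209813073727/168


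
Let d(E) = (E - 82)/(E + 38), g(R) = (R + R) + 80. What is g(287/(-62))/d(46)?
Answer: -5117/31 ≈ -165.06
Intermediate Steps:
g(R) = 80 + 2*R (g(R) = 2*R + 80 = 80 + 2*R)
d(E) = (-82 + E)/(38 + E)
g(287/(-62))/d(46) = (80 + 2*(287/(-62)))/(((-82 + 46)/(38 + 46))) = (80 + 2*(287*(-1/62)))/((-36/84)) = (80 + 2*(-287/62))/(((1/84)*(-36))) = (80 - 287/31)/(-3/7) = (2193/31)*(-7/3) = -5117/31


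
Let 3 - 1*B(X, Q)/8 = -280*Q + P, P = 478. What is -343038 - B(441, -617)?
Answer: 1042842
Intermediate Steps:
B(X, Q) = -3800 + 2240*Q (B(X, Q) = 24 - 8*(-280*Q + 478) = 24 - 8*(478 - 280*Q) = 24 + (-3824 + 2240*Q) = -3800 + 2240*Q)
-343038 - B(441, -617) = -343038 - (-3800 + 2240*(-617)) = -343038 - (-3800 - 1382080) = -343038 - 1*(-1385880) = -343038 + 1385880 = 1042842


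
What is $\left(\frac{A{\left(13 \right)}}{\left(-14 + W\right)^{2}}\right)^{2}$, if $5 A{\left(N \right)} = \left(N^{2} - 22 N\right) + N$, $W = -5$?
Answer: $\frac{10816}{3258025} \approx 0.0033198$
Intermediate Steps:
$A{\left(N \right)} = - \frac{21 N}{5} + \frac{N^{2}}{5}$ ($A{\left(N \right)} = \frac{\left(N^{2} - 22 N\right) + N}{5} = \frac{N^{2} - 21 N}{5} = - \frac{21 N}{5} + \frac{N^{2}}{5}$)
$\left(\frac{A{\left(13 \right)}}{\left(-14 + W\right)^{2}}\right)^{2} = \left(\frac{\frac{1}{5} \cdot 13 \left(-21 + 13\right)}{\left(-14 - 5\right)^{2}}\right)^{2} = \left(\frac{\frac{1}{5} \cdot 13 \left(-8\right)}{\left(-19\right)^{2}}\right)^{2} = \left(- \frac{104}{5 \cdot 361}\right)^{2} = \left(\left(- \frac{104}{5}\right) \frac{1}{361}\right)^{2} = \left(- \frac{104}{1805}\right)^{2} = \frac{10816}{3258025}$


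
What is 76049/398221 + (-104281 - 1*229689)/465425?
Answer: -19519752309/37068401785 ≈ -0.52659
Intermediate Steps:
76049/398221 + (-104281 - 1*229689)/465425 = 76049*(1/398221) + (-104281 - 229689)*(1/465425) = 76049/398221 - 333970*1/465425 = 76049/398221 - 66794/93085 = -19519752309/37068401785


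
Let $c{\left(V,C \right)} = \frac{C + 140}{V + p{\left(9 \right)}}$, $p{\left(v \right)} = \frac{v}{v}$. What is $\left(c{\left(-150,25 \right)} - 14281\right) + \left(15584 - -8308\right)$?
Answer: $\frac{1431874}{149} \approx 9609.9$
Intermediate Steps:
$p{\left(v \right)} = 1$
$c{\left(V,C \right)} = \frac{140 + C}{1 + V}$ ($c{\left(V,C \right)} = \frac{C + 140}{V + 1} = \frac{140 + C}{1 + V}$)
$\left(c{\left(-150,25 \right)} - 14281\right) + \left(15584 - -8308\right) = \left(\frac{140 + 25}{1 - 150} - 14281\right) + \left(15584 - -8308\right) = \left(\frac{1}{-149} \cdot 165 - 14281\right) + \left(15584 + 8308\right) = \left(\left(- \frac{1}{149}\right) 165 - 14281\right) + 23892 = \left(- \frac{165}{149} - 14281\right) + 23892 = - \frac{2128034}{149} + 23892 = \frac{1431874}{149}$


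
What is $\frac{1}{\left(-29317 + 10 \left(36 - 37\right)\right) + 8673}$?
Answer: $- \frac{1}{20654} \approx -4.8417 \cdot 10^{-5}$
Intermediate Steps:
$\frac{1}{\left(-29317 + 10 \left(36 - 37\right)\right) + 8673} = \frac{1}{\left(-29317 + 10 \left(-1\right)\right) + 8673} = \frac{1}{\left(-29317 - 10\right) + 8673} = \frac{1}{-29327 + 8673} = \frac{1}{-20654} = - \frac{1}{20654}$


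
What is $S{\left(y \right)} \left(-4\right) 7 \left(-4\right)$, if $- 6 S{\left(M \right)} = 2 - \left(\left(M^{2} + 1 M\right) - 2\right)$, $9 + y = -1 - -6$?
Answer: $\frac{448}{3} \approx 149.33$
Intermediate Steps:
$y = -4$ ($y = -9 - -5 = -9 + \left(-1 + 6\right) = -9 + 5 = -4$)
$S{\left(M \right)} = - \frac{2}{3} + \frac{M}{6} + \frac{M^{2}}{6}$ ($S{\left(M \right)} = - \frac{2 - \left(\left(M^{2} + 1 M\right) - 2\right)}{6} = - \frac{2 - \left(\left(M^{2} + M\right) - 2\right)}{6} = - \frac{2 - \left(\left(M + M^{2}\right) - 2\right)}{6} = - \frac{2 - \left(-2 + M + M^{2}\right)}{6} = - \frac{4 - M - M^{2}}{6} = - \frac{2}{3} + \frac{M}{6} + \frac{M^{2}}{6}$)
$S{\left(y \right)} \left(-4\right) 7 \left(-4\right) = \left(- \frac{2}{3} + \frac{1}{6} \left(-4\right) + \frac{\left(-4\right)^{2}}{6}\right) \left(-4\right) 7 \left(-4\right) = \left(- \frac{2}{3} - \frac{2}{3} + \frac{1}{6} \cdot 16\right) \left(\left(-28\right) \left(-4\right)\right) = \left(- \frac{2}{3} - \frac{2}{3} + \frac{8}{3}\right) 112 = \frac{4}{3} \cdot 112 = \frac{448}{3}$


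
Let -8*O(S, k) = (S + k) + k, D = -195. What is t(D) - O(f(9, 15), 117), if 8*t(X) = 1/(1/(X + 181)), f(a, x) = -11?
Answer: 209/8 ≈ 26.125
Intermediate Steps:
O(S, k) = -k/4 - S/8 (O(S, k) = -((S + k) + k)/8 = -(S + 2*k)/8 = -k/4 - S/8)
t(X) = 181/8 + X/8 (t(X) = 1/(8*(1/(X + 181))) = 1/(8*(1/(181 + X))) = (181 + X)/8 = 181/8 + X/8)
t(D) - O(f(9, 15), 117) = (181/8 + (1/8)*(-195)) - (-1/4*117 - 1/8*(-11)) = (181/8 - 195/8) - (-117/4 + 11/8) = -7/4 - 1*(-223/8) = -7/4 + 223/8 = 209/8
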